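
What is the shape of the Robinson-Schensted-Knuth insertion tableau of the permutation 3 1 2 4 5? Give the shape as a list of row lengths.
Row-insert each entry into an empty tableau.

After inserting 3: P = [[3]].
After inserting 1: P = [[1], [3]].
After inserting 2: P = [[1, 2], [3]].
After inserting 4: P = [[1, 2, 4], [3]].
After inserting 5: P = [[1, 2, 4, 5], [3]].

The final insertion tableau P = [[1, 2, 4, 5], [3]] has shape [4, 1].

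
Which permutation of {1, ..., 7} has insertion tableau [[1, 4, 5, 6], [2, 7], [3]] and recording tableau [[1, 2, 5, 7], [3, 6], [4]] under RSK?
Reverse the RSK construction: for i from n down to 1, find the cell of Q containing i, remove the entry at that cell from P, and reverse-bump it up through P; the value ejected from row 1 is w(i).

Step i=7: Q has 7 at row 1, column 4; remove that cell from P, ejecting 6. So w(7) = 6. P is now [[1, 4, 5], [2, 7], [3]].
Step i=6: Q has 6 at row 2, column 2; remove 7 from row 2 of P and reverse-bump: 7 enters row 1 and ejects 5. So w(6) = 5. P is now [[1, 4, 7], [2], [3]].
Step i=5: Q has 5 at row 1, column 3; remove that cell from P, ejecting 7. So w(5) = 7. P is now [[1, 4], [2], [3]].
Step i=4: Q has 4 at row 3, column 1; remove 3 from row 3 of P and reverse-bump: 3 enters row 2 and ejects 2; 2 enters row 1 and ejects 1. So w(4) = 1. P is now [[2, 4], [3]].
Step i=3: Q has 3 at row 2, column 1; remove 3 from row 2 of P and reverse-bump: 3 enters row 1 and ejects 2. So w(3) = 2. P is now [[3, 4]].
Step i=2: Q has 2 at row 1, column 2; remove that cell from P, ejecting 4. So w(2) = 4. P is now [[3]].
Step i=1: Q has 1 at row 1, column 1; remove that cell from P, ejecting 3. So w(1) = 3. P is now [].

So w = 3 4 2 1 7 5 6.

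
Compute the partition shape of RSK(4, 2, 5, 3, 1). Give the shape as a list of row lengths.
[2, 2, 1]

Row-insert each entry into an empty tableau.

After inserting 4: P = [[4]].
After inserting 2: P = [[2], [4]].
After inserting 5: P = [[2, 5], [4]].
After inserting 3: P = [[2, 3], [4, 5]].
After inserting 1: P = [[1, 3], [2, 5], [4]].

The final insertion tableau P = [[1, 3], [2, 5], [4]] has shape [2, 2, 1].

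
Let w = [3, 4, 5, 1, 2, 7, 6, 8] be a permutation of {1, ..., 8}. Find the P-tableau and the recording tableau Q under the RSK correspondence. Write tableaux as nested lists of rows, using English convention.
Insert each entry of the permutation into P by Schensted row insertion, recording in Q the position of each new cell.

Insert 3: appended to row 1. P = [[3]], Q = [[1]].
Insert 4: appended to row 1. P = [[3, 4]], Q = [[1, 2]].
Insert 5: appended to row 1. P = [[3, 4, 5]], Q = [[1, 2, 3]].
Insert 1: 1 bumps 3 from row 1; 3 starts row 2. P = [[1, 4, 5], [3]], Q = [[1, 2, 3], [4]].
Insert 2: 2 bumps 4 from row 1; 4 appends to row 2. P = [[1, 2, 5], [3, 4]], Q = [[1, 2, 3], [4, 5]].
Insert 7: appended to row 1. P = [[1, 2, 5, 7], [3, 4]], Q = [[1, 2, 3, 6], [4, 5]].
Insert 6: 6 bumps 7 from row 1; 7 appends to row 2. P = [[1, 2, 5, 6], [3, 4, 7]], Q = [[1, 2, 3, 6], [4, 5, 7]].
Insert 8: appended to row 1. P = [[1, 2, 5, 6, 8], [3, 4, 7]], Q = [[1, 2, 3, 6, 8], [4, 5, 7]].

So P = [[1, 2, 5, 6, 8], [3, 4, 7]], Q = [[1, 2, 3, 6, 8], [4, 5, 7]].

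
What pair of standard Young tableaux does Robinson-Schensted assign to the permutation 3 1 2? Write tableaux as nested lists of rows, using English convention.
Insert each entry of the permutation into P by Schensted row insertion, recording in Q the position of each new cell.

Insert 3: appended to row 1. P = [[3]].
Insert 1: 1 bumps 3 from row 1; 3 starts row 2. P = [[1], [3]].
Insert 2: appended to row 1. P = [[1, 2], [3]].

So P = [[1, 2], [3]], Q = [[1, 3], [2]].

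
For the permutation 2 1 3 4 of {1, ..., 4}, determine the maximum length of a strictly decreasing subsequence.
2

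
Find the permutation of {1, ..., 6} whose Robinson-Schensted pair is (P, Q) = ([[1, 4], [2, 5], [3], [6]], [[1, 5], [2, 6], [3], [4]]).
Reverse RSK: for i = n, n-1, ..., 1, locate i in Q, remove the corresponding corner cell from P, and reverse-bump its entry up through P; the value ejected from row 1 is w(i).

So w = 6 3 2 1 5 4.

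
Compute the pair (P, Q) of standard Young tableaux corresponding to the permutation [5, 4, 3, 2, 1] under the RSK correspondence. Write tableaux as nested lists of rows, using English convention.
Insert each entry of the permutation into P by Schensted row insertion, recording in Q the position of each new cell.

Insert 5: appended to row 1. P = [[5]], Q = [[1]].
Insert 4: 4 bumps 5 from row 1; 5 starts row 2. P = [[4], [5]], Q = [[1], [2]].
Insert 3: 3 bumps 4 from row 1; 4 bumps 5 from row 2; 5 starts row 3. P = [[3], [4], [5]], Q = [[1], [2], [3]].
Insert 2: 2 bumps 3 from row 1; 3 bumps 4 from row 2; 4 bumps 5 from row 3; 5 starts row 4. P = [[2], [3], [4], [5]], Q = [[1], [2], [3], [4]].
Insert 1: 1 bumps 2 from row 1; 2 bumps 3 from row 2; 3 bumps 4 from row 3; 4 bumps 5 from row 4; 5 starts row 5. P = [[1], [2], [3], [4], [5]], Q = [[1], [2], [3], [4], [5]].

So P = [[1], [2], [3], [4], [5]], Q = [[1], [2], [3], [4], [5]].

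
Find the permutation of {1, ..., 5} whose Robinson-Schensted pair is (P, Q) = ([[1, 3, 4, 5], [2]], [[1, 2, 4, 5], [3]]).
Reverse the RSK construction: for i from n down to 1, find the cell of Q containing i, remove the entry at that cell from P, and reverse-bump it up through P; the value ejected from row 1 is w(i).

Step i=5: Q has 5 at row 1, column 4; remove that cell from P, ejecting 5. So w(5) = 5. P is now [[1, 3, 4], [2]].
Step i=4: Q has 4 at row 1, column 3; remove that cell from P, ejecting 4. So w(4) = 4. P is now [[1, 3], [2]].
Step i=3: Q has 3 at row 2, column 1; remove 2 from row 2 of P and reverse-bump: 2 enters row 1 and ejects 1. So w(3) = 1. P is now [[2, 3]].
Step i=2: Q has 2 at row 1, column 2; remove that cell from P, ejecting 3. So w(2) = 3. P is now [[2]].
Step i=1: Q has 1 at row 1, column 1; remove that cell from P, ejecting 2. So w(1) = 2. P is now [].

So w = 2 3 1 4 5.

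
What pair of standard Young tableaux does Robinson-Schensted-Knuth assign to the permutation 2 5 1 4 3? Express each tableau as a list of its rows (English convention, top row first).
P = [[1, 3], [2, 4], [5]], Q = [[1, 2], [3, 4], [5]]

Insert each entry of the permutation into P by Schensted row insertion, recording in Q the position of each new cell.

Insert 2: appended to row 1. P = [[2]].
Insert 5: appended to row 1. P = [[2, 5]].
Insert 1: 1 bumps 2 from row 1; 2 starts row 2. P = [[1, 5], [2]].
Insert 4: 4 bumps 5 from row 1; 5 appends to row 2. P = [[1, 4], [2, 5]].
Insert 3: 3 bumps 4 from row 1; 4 bumps 5 from row 2; 5 starts row 3. P = [[1, 3], [2, 4], [5]].

So P = [[1, 3], [2, 4], [5]], Q = [[1, 2], [3, 4], [5]].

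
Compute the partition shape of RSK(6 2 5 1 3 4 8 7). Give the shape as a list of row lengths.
[4, 3, 1]

RSK row insertion gives P = [[1, 3, 4, 7], [2, 5, 8], [6]], which has shape [4, 3, 1].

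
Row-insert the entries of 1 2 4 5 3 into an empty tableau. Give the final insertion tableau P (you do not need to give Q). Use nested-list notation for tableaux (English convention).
P = [[1, 2, 3, 5], [4]]

Insert 1: appended to row 1. P = [[1]].
Insert 2: appended to row 1. P = [[1, 2]].
Insert 4: appended to row 1. P = [[1, 2, 4]].
Insert 5: appended to row 1. P = [[1, 2, 4, 5]].
Insert 3: 3 bumps 4 from row 1; 4 starts row 2. P = [[1, 2, 3, 5], [4]].

So P = [[1, 2, 3, 5], [4]].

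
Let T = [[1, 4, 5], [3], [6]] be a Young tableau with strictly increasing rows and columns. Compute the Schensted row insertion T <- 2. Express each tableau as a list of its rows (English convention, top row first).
[[1, 2, 5], [3, 4], [6]]

In row 1, 2 replaces 4 (the leftmost entry greater than 2); 4 is bumped to row 2. 4 is appended to row 2. The new tableau is [[1, 2, 5], [3, 4], [6]].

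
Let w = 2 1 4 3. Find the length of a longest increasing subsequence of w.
2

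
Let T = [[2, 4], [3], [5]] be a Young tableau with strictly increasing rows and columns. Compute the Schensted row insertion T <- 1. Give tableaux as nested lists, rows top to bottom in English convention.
In row 1, 1 replaces 2 (the leftmost entry greater than 1); 2 is bumped to row 2. In row 2, 2 replaces 3 (the leftmost entry greater than 2); 3 is bumped to row 3. In row 3, 3 replaces 5 (the leftmost entry greater than 3); 5 is bumped to row 4. 5 starts a new row 4. The new tableau is [[1, 4], [2], [3], [5]].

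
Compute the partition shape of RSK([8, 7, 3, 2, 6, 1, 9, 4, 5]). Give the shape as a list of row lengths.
[3, 3, 1, 1, 1]

Row-insert each entry into an empty tableau.

After inserting 8: P = [[8]].
After inserting 7: P = [[7], [8]].
After inserting 3: P = [[3], [7], [8]].
After inserting 2: P = [[2], [3], [7], [8]].
After inserting 6: P = [[2, 6], [3], [7], [8]].
After inserting 1: P = [[1, 6], [2], [3], [7], [8]].
After inserting 9: P = [[1, 6, 9], [2], [3], [7], [8]].
After inserting 4: P = [[1, 4, 9], [2, 6], [3], [7], [8]].
After inserting 5: P = [[1, 4, 5], [2, 6, 9], [3], [7], [8]].

The final insertion tableau P = [[1, 4, 5], [2, 6, 9], [3], [7], [8]] has shape [3, 3, 1, 1, 1].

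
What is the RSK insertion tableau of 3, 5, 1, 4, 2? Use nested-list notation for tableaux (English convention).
P = [[1, 2], [3, 4], [5]]

After inserting 3: P = [[3]].
After inserting 5: P = [[3, 5]].
After inserting 1: P = [[1, 5], [3]].
After inserting 4: P = [[1, 4], [3, 5]].
After inserting 2: P = [[1, 2], [3, 4], [5]].

So P = [[1, 2], [3, 4], [5]].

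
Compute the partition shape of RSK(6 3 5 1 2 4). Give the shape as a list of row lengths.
Row-insert each entry into an empty tableau.

After inserting 6: P = [[6]].
After inserting 3: P = [[3], [6]].
After inserting 5: P = [[3, 5], [6]].
After inserting 1: P = [[1, 5], [3], [6]].
After inserting 2: P = [[1, 2], [3, 5], [6]].
After inserting 4: P = [[1, 2, 4], [3, 5], [6]].

The final insertion tableau P = [[1, 2, 4], [3, 5], [6]] has shape [3, 2, 1].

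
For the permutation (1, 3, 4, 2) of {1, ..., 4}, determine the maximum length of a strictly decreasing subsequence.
2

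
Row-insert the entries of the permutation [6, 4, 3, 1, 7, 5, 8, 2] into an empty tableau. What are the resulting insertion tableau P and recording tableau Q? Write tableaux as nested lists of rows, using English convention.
Insert each entry of the permutation into P by Schensted row insertion, recording in Q the position of each new cell.

Insert 6: appended to row 1. P = [[6]], Q = [[1]].
Insert 4: 4 bumps 6 from row 1; 6 starts row 2. P = [[4], [6]], Q = [[1], [2]].
Insert 3: 3 bumps 4 from row 1; 4 bumps 6 from row 2; 6 starts row 3. P = [[3], [4], [6]], Q = [[1], [2], [3]].
Insert 1: 1 bumps 3 from row 1; 3 bumps 4 from row 2; 4 bumps 6 from row 3; 6 starts row 4. P = [[1], [3], [4], [6]], Q = [[1], [2], [3], [4]].
Insert 7: appended to row 1. P = [[1, 7], [3], [4], [6]], Q = [[1, 5], [2], [3], [4]].
Insert 5: 5 bumps 7 from row 1; 7 appends to row 2. P = [[1, 5], [3, 7], [4], [6]], Q = [[1, 5], [2, 6], [3], [4]].
Insert 8: appended to row 1. P = [[1, 5, 8], [3, 7], [4], [6]], Q = [[1, 5, 7], [2, 6], [3], [4]].
Insert 2: 2 bumps 5 from row 1; 5 bumps 7 from row 2; 7 appends to row 3. P = [[1, 2, 8], [3, 5], [4, 7], [6]], Q = [[1, 5, 7], [2, 6], [3, 8], [4]].

So P = [[1, 2, 8], [3, 5], [4, 7], [6]], Q = [[1, 5, 7], [2, 6], [3, 8], [4]].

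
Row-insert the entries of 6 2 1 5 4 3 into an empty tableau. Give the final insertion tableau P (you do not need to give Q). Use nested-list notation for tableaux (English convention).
Insert 6: appended to row 1. P = [[6]].
Insert 2: 2 bumps 6 from row 1; 6 starts row 2. P = [[2], [6]].
Insert 1: 1 bumps 2 from row 1; 2 bumps 6 from row 2; 6 starts row 3. P = [[1], [2], [6]].
Insert 5: appended to row 1. P = [[1, 5], [2], [6]].
Insert 4: 4 bumps 5 from row 1; 5 appends to row 2. P = [[1, 4], [2, 5], [6]].
Insert 3: 3 bumps 4 from row 1; 4 bumps 5 from row 2; 5 bumps 6 from row 3; 6 starts row 4. P = [[1, 3], [2, 4], [5], [6]].

So P = [[1, 3], [2, 4], [5], [6]].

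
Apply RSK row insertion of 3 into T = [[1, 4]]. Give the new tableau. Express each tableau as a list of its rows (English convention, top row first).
In row 1, 3 replaces 4 (the leftmost entry greater than 3); 4 is bumped to row 2. 4 starts a new row 2. The new tableau is [[1, 3], [4]].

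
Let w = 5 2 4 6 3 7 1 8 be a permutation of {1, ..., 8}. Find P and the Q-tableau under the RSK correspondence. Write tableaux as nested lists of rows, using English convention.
P = [[1, 3, 6, 7, 8], [2], [4], [5]], Q = [[1, 3, 4, 6, 8], [2], [5], [7]]

Insert each entry of the permutation into P by Schensted row insertion, recording in Q the position of each new cell.

Insert 5: appended to row 1. P = [[5]], Q = [[1]].
Insert 2: 2 bumps 5 from row 1; 5 starts row 2. P = [[2], [5]], Q = [[1], [2]].
Insert 4: appended to row 1. P = [[2, 4], [5]], Q = [[1, 3], [2]].
Insert 6: appended to row 1. P = [[2, 4, 6], [5]], Q = [[1, 3, 4], [2]].
Insert 3: 3 bumps 4 from row 1; 4 bumps 5 from row 2; 5 starts row 3. P = [[2, 3, 6], [4], [5]], Q = [[1, 3, 4], [2], [5]].
Insert 7: appended to row 1. P = [[2, 3, 6, 7], [4], [5]], Q = [[1, 3, 4, 6], [2], [5]].
Insert 1: 1 bumps 2 from row 1; 2 bumps 4 from row 2; 4 bumps 5 from row 3; 5 starts row 4. P = [[1, 3, 6, 7], [2], [4], [5]], Q = [[1, 3, 4, 6], [2], [5], [7]].
Insert 8: appended to row 1. P = [[1, 3, 6, 7, 8], [2], [4], [5]], Q = [[1, 3, 4, 6, 8], [2], [5], [7]].

So P = [[1, 3, 6, 7, 8], [2], [4], [5]], Q = [[1, 3, 4, 6, 8], [2], [5], [7]].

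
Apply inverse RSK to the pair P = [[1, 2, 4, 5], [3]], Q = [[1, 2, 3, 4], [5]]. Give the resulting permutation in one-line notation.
1 3 4 5 2

Reverse the RSK construction: for i from n down to 1, find the cell of Q containing i, remove the entry at that cell from P, and reverse-bump it up through P; the value ejected from row 1 is w(i).

Step i=5: Q has 5 at row 2, column 1; remove 3 from row 2 of P and reverse-bump: 3 enters row 1 and ejects 2. So w(5) = 2. P is now [[1, 3, 4, 5]].
Step i=4: Q has 4 at row 1, column 4; remove that cell from P, ejecting 5. So w(4) = 5. P is now [[1, 3, 4]].
Step i=3: Q has 3 at row 1, column 3; remove that cell from P, ejecting 4. So w(3) = 4. P is now [[1, 3]].
Step i=2: Q has 2 at row 1, column 2; remove that cell from P, ejecting 3. So w(2) = 3. P is now [[1]].
Step i=1: Q has 1 at row 1, column 1; remove that cell from P, ejecting 1. So w(1) = 1. P is now [].

So w = 1 3 4 5 2.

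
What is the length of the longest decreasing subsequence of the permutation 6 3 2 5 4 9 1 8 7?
4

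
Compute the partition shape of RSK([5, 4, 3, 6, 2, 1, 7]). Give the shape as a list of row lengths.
Row-insert each entry into an empty tableau.

After inserting 5: P = [[5]].
After inserting 4: P = [[4], [5]].
After inserting 3: P = [[3], [4], [5]].
After inserting 6: P = [[3, 6], [4], [5]].
After inserting 2: P = [[2, 6], [3], [4], [5]].
After inserting 1: P = [[1, 6], [2], [3], [4], [5]].
After inserting 7: P = [[1, 6, 7], [2], [3], [4], [5]].

The final insertion tableau P = [[1, 6, 7], [2], [3], [4], [5]] has shape [3, 1, 1, 1, 1].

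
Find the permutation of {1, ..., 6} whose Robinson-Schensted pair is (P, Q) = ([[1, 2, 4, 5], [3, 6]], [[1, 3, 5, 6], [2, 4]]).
3 1 6 2 4 5

Reverse the RSK construction: for i from n down to 1, find the cell of Q containing i, remove the entry at that cell from P, and reverse-bump it up through P; the value ejected from row 1 is w(i).

Step i=6: Q has 6 at row 1, column 4; remove that cell from P, ejecting 5. So w(6) = 5. P is now [[1, 2, 4], [3, 6]].
Step i=5: Q has 5 at row 1, column 3; remove that cell from P, ejecting 4. So w(5) = 4. P is now [[1, 2], [3, 6]].
Step i=4: Q has 4 at row 2, column 2; remove 6 from row 2 of P and reverse-bump: 6 enters row 1 and ejects 2. So w(4) = 2. P is now [[1, 6], [3]].
Step i=3: Q has 3 at row 1, column 2; remove that cell from P, ejecting 6. So w(3) = 6. P is now [[1], [3]].
Step i=2: Q has 2 at row 2, column 1; remove 3 from row 2 of P and reverse-bump: 3 enters row 1 and ejects 1. So w(2) = 1. P is now [[3]].
Step i=1: Q has 1 at row 1, column 1; remove that cell from P, ejecting 3. So w(1) = 3. P is now [].

So w = 3 1 6 2 4 5.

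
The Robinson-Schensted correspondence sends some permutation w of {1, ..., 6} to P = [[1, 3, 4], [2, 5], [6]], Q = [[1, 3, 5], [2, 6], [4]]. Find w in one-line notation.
Reverse the RSK construction: for i from n down to 1, find the cell of Q containing i, remove the entry at that cell from P, and reverse-bump it up through P; the value ejected from row 1 is w(i).

Step i=6: Q has 6 at row 2, column 2; remove 5 from row 2 of P and reverse-bump: 5 enters row 1 and ejects 4. So w(6) = 4. P is now [[1, 3, 5], [2], [6]].
Step i=5: Q has 5 at row 1, column 3; remove that cell from P, ejecting 5. So w(5) = 5. P is now [[1, 3], [2], [6]].
Step i=4: Q has 4 at row 3, column 1; remove 6 from row 3 of P and reverse-bump: 6 enters row 2 and ejects 2; 2 enters row 1 and ejects 1. So w(4) = 1. P is now [[2, 3], [6]].
Step i=3: Q has 3 at row 1, column 2; remove that cell from P, ejecting 3. So w(3) = 3. P is now [[2], [6]].
Step i=2: Q has 2 at row 2, column 1; remove 6 from row 2 of P and reverse-bump: 6 enters row 1 and ejects 2. So w(2) = 2. P is now [[6]].
Step i=1: Q has 1 at row 1, column 1; remove that cell from P, ejecting 6. So w(1) = 6. P is now [].

So w = 6 2 3 1 5 4.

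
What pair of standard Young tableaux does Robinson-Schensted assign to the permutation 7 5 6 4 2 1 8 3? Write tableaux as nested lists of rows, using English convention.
Insert each entry of the permutation into P by Schensted row insertion, recording in Q the position of each new cell.

Insert 7: appended to row 1. P = [[7]].
Insert 5: 5 bumps 7 from row 1; 7 starts row 2. P = [[5], [7]].
Insert 6: appended to row 1. P = [[5, 6], [7]].
Insert 4: 4 bumps 5 from row 1; 5 bumps 7 from row 2; 7 starts row 3. P = [[4, 6], [5], [7]].
Insert 2: 2 bumps 4 from row 1; 4 bumps 5 from row 2; 5 bumps 7 from row 3; 7 starts row 4. P = [[2, 6], [4], [5], [7]].
Insert 1: 1 bumps 2 from row 1; 2 bumps 4 from row 2; 4 bumps 5 from row 3; 5 bumps 7 from row 4; 7 starts row 5. P = [[1, 6], [2], [4], [5], [7]].
Insert 8: appended to row 1. P = [[1, 6, 8], [2], [4], [5], [7]].
Insert 3: 3 bumps 6 from row 1; 6 appends to row 2. P = [[1, 3, 8], [2, 6], [4], [5], [7]].

So P = [[1, 3, 8], [2, 6], [4], [5], [7]], Q = [[1, 3, 7], [2, 8], [4], [5], [6]].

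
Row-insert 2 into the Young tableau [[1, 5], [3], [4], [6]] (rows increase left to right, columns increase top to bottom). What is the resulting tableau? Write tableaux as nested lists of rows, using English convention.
[[1, 2], [3, 5], [4], [6]]

In row 1, 2 replaces 5 (the leftmost entry greater than 2); 5 is bumped to row 2. 5 is appended to row 2. The new tableau is [[1, 2], [3, 5], [4], [6]].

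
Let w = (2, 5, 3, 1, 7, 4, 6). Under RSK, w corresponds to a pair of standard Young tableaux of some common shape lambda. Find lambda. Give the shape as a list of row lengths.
[4, 2, 1]

Row-insert each entry into an empty tableau.

After inserting 2: P = [[2]].
After inserting 5: P = [[2, 5]].
After inserting 3: P = [[2, 3], [5]].
After inserting 1: P = [[1, 3], [2], [5]].
After inserting 7: P = [[1, 3, 7], [2], [5]].
After inserting 4: P = [[1, 3, 4], [2, 7], [5]].
After inserting 6: P = [[1, 3, 4, 6], [2, 7], [5]].

The final insertion tableau P = [[1, 3, 4, 6], [2, 7], [5]] has shape [4, 2, 1].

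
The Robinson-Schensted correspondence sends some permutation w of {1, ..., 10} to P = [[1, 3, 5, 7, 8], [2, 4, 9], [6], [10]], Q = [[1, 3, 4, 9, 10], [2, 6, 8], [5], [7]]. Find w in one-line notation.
10 2 6 9 1 4 3 5 7 8

Reverse the RSK construction: for i from n down to 1, find the cell of Q containing i, remove the entry at that cell from P, and reverse-bump it up through P; the value ejected from row 1 is w(i).

Step i=10: Q has 10 at row 1, column 5; remove that cell from P, ejecting 8. So w(10) = 8. P is now [[1, 3, 5, 7], [2, 4, 9], [6], [10]].
Step i=9: Q has 9 at row 1, column 4; remove that cell from P, ejecting 7. So w(9) = 7. P is now [[1, 3, 5], [2, 4, 9], [6], [10]].
Step i=8: Q has 8 at row 2, column 3; remove 9 from row 2 of P and reverse-bump: 9 enters row 1 and ejects 5. So w(8) = 5. P is now [[1, 3, 9], [2, 4], [6], [10]].
Step i=7: Q has 7 at row 4, column 1; remove 10 from row 4 of P and reverse-bump: 10 enters row 3 and ejects 6; 6 enters row 2 and ejects 4; 4 enters row 1 and ejects 3. So w(7) = 3. P is now [[1, 4, 9], [2, 6], [10]].
Step i=6: Q has 6 at row 2, column 2; remove 6 from row 2 of P and reverse-bump: 6 enters row 1 and ejects 4. So w(6) = 4. P is now [[1, 6, 9], [2], [10]].
Step i=5: Q has 5 at row 3, column 1; remove 10 from row 3 of P and reverse-bump: 10 enters row 2 and ejects 2; 2 enters row 1 and ejects 1. So w(5) = 1. P is now [[2, 6, 9], [10]].
Step i=4: Q has 4 at row 1, column 3; remove that cell from P, ejecting 9. So w(4) = 9. P is now [[2, 6], [10]].
Step i=3: Q has 3 at row 1, column 2; remove that cell from P, ejecting 6. So w(3) = 6. P is now [[2], [10]].
Step i=2: Q has 2 at row 2, column 1; remove 10 from row 2 of P and reverse-bump: 10 enters row 1 and ejects 2. So w(2) = 2. P is now [[10]].
Step i=1: Q has 1 at row 1, column 1; remove that cell from P, ejecting 10. So w(1) = 10. P is now [].

So w = 10 2 6 9 1 4 3 5 7 8.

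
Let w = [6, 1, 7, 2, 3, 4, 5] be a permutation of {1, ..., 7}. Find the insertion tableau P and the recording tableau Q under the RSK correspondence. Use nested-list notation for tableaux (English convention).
P = [[1, 2, 3, 4, 5], [6, 7]], Q = [[1, 3, 5, 6, 7], [2, 4]]

Insert each entry of the permutation into P by Schensted row insertion, recording in Q the position of each new cell.

Insert 6: appended to row 1. P = [[6]], Q = [[1]].
Insert 1: 1 bumps 6 from row 1; 6 starts row 2. P = [[1], [6]], Q = [[1], [2]].
Insert 7: appended to row 1. P = [[1, 7], [6]], Q = [[1, 3], [2]].
Insert 2: 2 bumps 7 from row 1; 7 appends to row 2. P = [[1, 2], [6, 7]], Q = [[1, 3], [2, 4]].
Insert 3: appended to row 1. P = [[1, 2, 3], [6, 7]], Q = [[1, 3, 5], [2, 4]].
Insert 4: appended to row 1. P = [[1, 2, 3, 4], [6, 7]], Q = [[1, 3, 5, 6], [2, 4]].
Insert 5: appended to row 1. P = [[1, 2, 3, 4, 5], [6, 7]], Q = [[1, 3, 5, 6, 7], [2, 4]].

So P = [[1, 2, 3, 4, 5], [6, 7]], Q = [[1, 3, 5, 6, 7], [2, 4]].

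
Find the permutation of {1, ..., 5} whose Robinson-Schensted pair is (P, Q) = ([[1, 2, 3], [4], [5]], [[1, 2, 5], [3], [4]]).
1 5 4 2 3

Reverse RSK: for i = n, n-1, ..., 1, locate i in Q, remove the corresponding corner cell from P, and reverse-bump its entry up through P; the value ejected from row 1 is w(i).

So w = 1 5 4 2 3.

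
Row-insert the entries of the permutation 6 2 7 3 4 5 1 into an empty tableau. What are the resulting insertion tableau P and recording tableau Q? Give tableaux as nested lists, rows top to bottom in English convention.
Insert each entry of the permutation into P by Schensted row insertion, recording in Q the position of each new cell.

Insert 6: appended to row 1. P = [[6]].
Insert 2: 2 bumps 6 from row 1; 6 starts row 2. P = [[2], [6]].
Insert 7: appended to row 1. P = [[2, 7], [6]].
Insert 3: 3 bumps 7 from row 1; 7 appends to row 2. P = [[2, 3], [6, 7]].
Insert 4: appended to row 1. P = [[2, 3, 4], [6, 7]].
Insert 5: appended to row 1. P = [[2, 3, 4, 5], [6, 7]].
Insert 1: 1 bumps 2 from row 1; 2 bumps 6 from row 2; 6 starts row 3. P = [[1, 3, 4, 5], [2, 7], [6]].

So P = [[1, 3, 4, 5], [2, 7], [6]], Q = [[1, 3, 5, 6], [2, 4], [7]].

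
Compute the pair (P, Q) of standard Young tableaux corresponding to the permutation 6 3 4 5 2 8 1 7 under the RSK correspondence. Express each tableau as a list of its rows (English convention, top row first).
Insert each entry of the permutation into P by Schensted row insertion, recording in Q the position of each new cell.

Insert 6: appended to row 1. P = [[6]].
Insert 3: 3 bumps 6 from row 1; 6 starts row 2. P = [[3], [6]].
Insert 4: appended to row 1. P = [[3, 4], [6]].
Insert 5: appended to row 1. P = [[3, 4, 5], [6]].
Insert 2: 2 bumps 3 from row 1; 3 bumps 6 from row 2; 6 starts row 3. P = [[2, 4, 5], [3], [6]].
Insert 8: appended to row 1. P = [[2, 4, 5, 8], [3], [6]].
Insert 1: 1 bumps 2 from row 1; 2 bumps 3 from row 2; 3 bumps 6 from row 3; 6 starts row 4. P = [[1, 4, 5, 8], [2], [3], [6]].
Insert 7: 7 bumps 8 from row 1; 8 appends to row 2. P = [[1, 4, 5, 7], [2, 8], [3], [6]].

So P = [[1, 4, 5, 7], [2, 8], [3], [6]], Q = [[1, 3, 4, 6], [2, 8], [5], [7]].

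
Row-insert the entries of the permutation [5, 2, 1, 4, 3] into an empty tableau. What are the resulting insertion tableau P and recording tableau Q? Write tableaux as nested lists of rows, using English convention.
P = [[1, 3], [2, 4], [5]], Q = [[1, 4], [2, 5], [3]]

Insert each entry of the permutation into P by Schensted row insertion, recording in Q the position of each new cell.

Insert 5: appended to row 1. P = [[5]].
Insert 2: 2 bumps 5 from row 1; 5 starts row 2. P = [[2], [5]].
Insert 1: 1 bumps 2 from row 1; 2 bumps 5 from row 2; 5 starts row 3. P = [[1], [2], [5]].
Insert 4: appended to row 1. P = [[1, 4], [2], [5]].
Insert 3: 3 bumps 4 from row 1; 4 appends to row 2. P = [[1, 3], [2, 4], [5]].

So P = [[1, 3], [2, 4], [5]], Q = [[1, 4], [2, 5], [3]].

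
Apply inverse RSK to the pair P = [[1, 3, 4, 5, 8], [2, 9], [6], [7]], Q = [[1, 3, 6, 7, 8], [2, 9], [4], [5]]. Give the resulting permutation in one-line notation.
7 2 6 3 1 4 5 9 8

Reverse the RSK construction: for i from n down to 1, find the cell of Q containing i, remove the entry at that cell from P, and reverse-bump it up through P; the value ejected from row 1 is w(i).

Step i=9: Q has 9 at row 2, column 2; remove 9 from row 2 of P and reverse-bump: 9 enters row 1 and ejects 8. So w(9) = 8. P is now [[1, 3, 4, 5, 9], [2], [6], [7]].
Step i=8: Q has 8 at row 1, column 5; remove that cell from P, ejecting 9. So w(8) = 9. P is now [[1, 3, 4, 5], [2], [6], [7]].
Step i=7: Q has 7 at row 1, column 4; remove that cell from P, ejecting 5. So w(7) = 5. P is now [[1, 3, 4], [2], [6], [7]].
Step i=6: Q has 6 at row 1, column 3; remove that cell from P, ejecting 4. So w(6) = 4. P is now [[1, 3], [2], [6], [7]].
Step i=5: Q has 5 at row 4, column 1; remove 7 from row 4 of P and reverse-bump: 7 enters row 3 and ejects 6; 6 enters row 2 and ejects 2; 2 enters row 1 and ejects 1. So w(5) = 1. P is now [[2, 3], [6], [7]].
Step i=4: Q has 4 at row 3, column 1; remove 7 from row 3 of P and reverse-bump: 7 enters row 2 and ejects 6; 6 enters row 1 and ejects 3. So w(4) = 3. P is now [[2, 6], [7]].
Step i=3: Q has 3 at row 1, column 2; remove that cell from P, ejecting 6. So w(3) = 6. P is now [[2], [7]].
Step i=2: Q has 2 at row 2, column 1; remove 7 from row 2 of P and reverse-bump: 7 enters row 1 and ejects 2. So w(2) = 2. P is now [[7]].
Step i=1: Q has 1 at row 1, column 1; remove that cell from P, ejecting 7. So w(1) = 7. P is now [].

So w = 7 2 6 3 1 4 5 9 8.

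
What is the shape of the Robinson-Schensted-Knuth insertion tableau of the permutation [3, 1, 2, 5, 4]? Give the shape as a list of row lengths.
Row-insert each entry into an empty tableau.

After inserting 3: P = [[3]].
After inserting 1: P = [[1], [3]].
After inserting 2: P = [[1, 2], [3]].
After inserting 5: P = [[1, 2, 5], [3]].
After inserting 4: P = [[1, 2, 4], [3, 5]].

The final insertion tableau P = [[1, 2, 4], [3, 5]] has shape [3, 2].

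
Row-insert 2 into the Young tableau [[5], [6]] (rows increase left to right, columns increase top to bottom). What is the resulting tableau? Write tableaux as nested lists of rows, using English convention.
In row 1, 2 replaces 5 (the leftmost entry greater than 2); 5 is bumped to row 2. In row 2, 5 replaces 6 (the leftmost entry greater than 5); 6 is bumped to row 3. 6 starts a new row 3. The new tableau is [[2], [5], [6]].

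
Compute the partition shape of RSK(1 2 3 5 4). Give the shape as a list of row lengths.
Row-insert each entry into an empty tableau.

After inserting 1: P = [[1]].
After inserting 2: P = [[1, 2]].
After inserting 3: P = [[1, 2, 3]].
After inserting 5: P = [[1, 2, 3, 5]].
After inserting 4: P = [[1, 2, 3, 4], [5]].

The final insertion tableau P = [[1, 2, 3, 4], [5]] has shape [4, 1].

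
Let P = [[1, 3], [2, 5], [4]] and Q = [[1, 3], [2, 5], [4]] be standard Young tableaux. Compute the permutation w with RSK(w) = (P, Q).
4 2 5 1 3

Reverse the RSK construction: for i from n down to 1, find the cell of Q containing i, remove the entry at that cell from P, and reverse-bump it up through P; the value ejected from row 1 is w(i).

Step i=5: Q has 5 at row 2, column 2; remove 5 from row 2 of P and reverse-bump: 5 enters row 1 and ejects 3. So w(5) = 3. P is now [[1, 5], [2], [4]].
Step i=4: Q has 4 at row 3, column 1; remove 4 from row 3 of P and reverse-bump: 4 enters row 2 and ejects 2; 2 enters row 1 and ejects 1. So w(4) = 1. P is now [[2, 5], [4]].
Step i=3: Q has 3 at row 1, column 2; remove that cell from P, ejecting 5. So w(3) = 5. P is now [[2], [4]].
Step i=2: Q has 2 at row 2, column 1; remove 4 from row 2 of P and reverse-bump: 4 enters row 1 and ejects 2. So w(2) = 2. P is now [[4]].
Step i=1: Q has 1 at row 1, column 1; remove that cell from P, ejecting 4. So w(1) = 4. P is now [].

So w = 4 2 5 1 3.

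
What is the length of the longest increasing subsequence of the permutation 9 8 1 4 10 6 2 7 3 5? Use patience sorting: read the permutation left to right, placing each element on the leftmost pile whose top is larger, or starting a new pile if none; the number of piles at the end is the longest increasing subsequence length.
9: new pile. tops = [9]
8: onto pile 1 (replacing 9). tops = [8]
1: onto pile 1 (replacing 8). tops = [1]
4: new pile. tops = [1, 4]
10: new pile. tops = [1, 4, 10]
6: onto pile 3 (replacing 10). tops = [1, 4, 6]
2: onto pile 2 (replacing 4). tops = [1, 2, 6]
7: new pile. tops = [1, 2, 6, 7]
3: onto pile 3 (replacing 6). tops = [1, 2, 3, 7]
5: onto pile 4 (replacing 7). tops = [1, 2, 3, 5]

4 piles, so the longest increasing subsequence has length 4.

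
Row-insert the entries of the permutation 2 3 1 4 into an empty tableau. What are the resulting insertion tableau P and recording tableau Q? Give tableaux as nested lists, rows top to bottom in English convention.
Insert each entry of the permutation into P by Schensted row insertion, recording in Q the position of each new cell.

Insert 2: appended to row 1. P = [[2]], Q = [[1]].
Insert 3: appended to row 1. P = [[2, 3]], Q = [[1, 2]].
Insert 1: 1 bumps 2 from row 1; 2 starts row 2. P = [[1, 3], [2]], Q = [[1, 2], [3]].
Insert 4: appended to row 1. P = [[1, 3, 4], [2]], Q = [[1, 2, 4], [3]].

So P = [[1, 3, 4], [2]], Q = [[1, 2, 4], [3]].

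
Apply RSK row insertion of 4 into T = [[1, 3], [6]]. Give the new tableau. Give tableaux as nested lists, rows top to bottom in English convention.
[[1, 3, 4], [6]]

4 is larger than every entry of row 1, so it is appended to row 1. The new tableau is [[1, 3, 4], [6]].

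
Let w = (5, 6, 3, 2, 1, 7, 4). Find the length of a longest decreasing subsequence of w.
4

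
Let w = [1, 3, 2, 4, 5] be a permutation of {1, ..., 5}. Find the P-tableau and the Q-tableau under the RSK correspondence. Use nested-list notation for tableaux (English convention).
P = [[1, 2, 4, 5], [3]], Q = [[1, 2, 4, 5], [3]]

Insert each entry of the permutation into P by Schensted row insertion, recording in Q the position of each new cell.

Insert 1: appended to row 1. P = [[1]].
Insert 3: appended to row 1. P = [[1, 3]].
Insert 2: 2 bumps 3 from row 1; 3 starts row 2. P = [[1, 2], [3]].
Insert 4: appended to row 1. P = [[1, 2, 4], [3]].
Insert 5: appended to row 1. P = [[1, 2, 4, 5], [3]].

So P = [[1, 2, 4, 5], [3]], Q = [[1, 2, 4, 5], [3]].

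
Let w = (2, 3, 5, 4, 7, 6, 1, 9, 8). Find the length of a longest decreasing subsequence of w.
3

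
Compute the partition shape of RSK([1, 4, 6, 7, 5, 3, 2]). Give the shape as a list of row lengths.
[4, 1, 1, 1]

RSK row insertion gives P = [[1, 2, 5, 7], [3], [4], [6]], which has shape [4, 1, 1, 1].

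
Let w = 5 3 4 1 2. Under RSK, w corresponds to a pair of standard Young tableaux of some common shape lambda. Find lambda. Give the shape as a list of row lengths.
[2, 2, 1]

RSK row insertion gives P = [[1, 2], [3, 4], [5]], which has shape [2, 2, 1].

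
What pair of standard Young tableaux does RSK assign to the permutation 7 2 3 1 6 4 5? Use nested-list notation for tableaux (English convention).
Insert each entry of the permutation into P by Schensted row insertion, recording in Q the position of each new cell.

After inserting 7: P = [[7]].
After inserting 2: P = [[2], [7]].
After inserting 3: P = [[2, 3], [7]].
After inserting 1: P = [[1, 3], [2], [7]].
After inserting 6: P = [[1, 3, 6], [2], [7]].
After inserting 4: P = [[1, 3, 4], [2, 6], [7]].
After inserting 5: P = [[1, 3, 4, 5], [2, 6], [7]].

So P = [[1, 3, 4, 5], [2, 6], [7]], Q = [[1, 3, 5, 7], [2, 6], [4]].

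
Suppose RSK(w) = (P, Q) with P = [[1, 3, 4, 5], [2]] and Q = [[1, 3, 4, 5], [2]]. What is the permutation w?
Reverse the RSK construction: for i from n down to 1, find the cell of Q containing i, remove the entry at that cell from P, and reverse-bump it up through P; the value ejected from row 1 is w(i).

Step i=5: Q has 5 at row 1, column 4; remove that cell from P, ejecting 5. So w(5) = 5. P is now [[1, 3, 4], [2]].
Step i=4: Q has 4 at row 1, column 3; remove that cell from P, ejecting 4. So w(4) = 4. P is now [[1, 3], [2]].
Step i=3: Q has 3 at row 1, column 2; remove that cell from P, ejecting 3. So w(3) = 3. P is now [[1], [2]].
Step i=2: Q has 2 at row 2, column 1; remove 2 from row 2 of P and reverse-bump: 2 enters row 1 and ejects 1. So w(2) = 1. P is now [[2]].
Step i=1: Q has 1 at row 1, column 1; remove that cell from P, ejecting 2. So w(1) = 2. P is now [].

So w = 2 1 3 4 5.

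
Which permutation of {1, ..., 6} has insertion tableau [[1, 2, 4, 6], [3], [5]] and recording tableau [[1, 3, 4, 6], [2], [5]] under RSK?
5 1 3 4 2 6

Reverse RSK: for i = n, n-1, ..., 1, locate i in Q, remove the corresponding corner cell from P, and reverse-bump its entry up through P; the value ejected from row 1 is w(i).

So w = 5 1 3 4 2 6.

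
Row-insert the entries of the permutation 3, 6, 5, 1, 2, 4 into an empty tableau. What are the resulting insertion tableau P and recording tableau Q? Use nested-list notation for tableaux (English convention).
Insert each entry of the permutation into P by Schensted row insertion, recording in Q the position of each new cell.

After inserting 3: P = [[3]].
After inserting 6: P = [[3, 6]].
After inserting 5: P = [[3, 5], [6]].
After inserting 1: P = [[1, 5], [3], [6]].
After inserting 2: P = [[1, 2], [3, 5], [6]].
After inserting 4: P = [[1, 2, 4], [3, 5], [6]].

So P = [[1, 2, 4], [3, 5], [6]], Q = [[1, 2, 6], [3, 5], [4]].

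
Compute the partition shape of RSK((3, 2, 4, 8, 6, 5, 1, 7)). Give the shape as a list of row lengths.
RSK row insertion gives P = [[1, 4, 5, 7], [2, 6], [3], [8]], which has shape [4, 2, 1, 1].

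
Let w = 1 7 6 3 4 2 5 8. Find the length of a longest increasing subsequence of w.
5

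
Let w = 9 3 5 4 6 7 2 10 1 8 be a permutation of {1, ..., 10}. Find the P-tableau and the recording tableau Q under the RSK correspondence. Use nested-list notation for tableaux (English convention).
Insert each entry of the permutation into P by Schensted row insertion, recording in Q the position of each new cell.

Insert 9: appended to row 1. P = [[9]].
Insert 3: 3 bumps 9 from row 1; 9 starts row 2. P = [[3], [9]].
Insert 5: appended to row 1. P = [[3, 5], [9]].
Insert 4: 4 bumps 5 from row 1; 5 bumps 9 from row 2; 9 starts row 3. P = [[3, 4], [5], [9]].
Insert 6: appended to row 1. P = [[3, 4, 6], [5], [9]].
Insert 7: appended to row 1. P = [[3, 4, 6, 7], [5], [9]].
Insert 2: 2 bumps 3 from row 1; 3 bumps 5 from row 2; 5 bumps 9 from row 3; 9 starts row 4. P = [[2, 4, 6, 7], [3], [5], [9]].
Insert 10: appended to row 1. P = [[2, 4, 6, 7, 10], [3], [5], [9]].
Insert 1: 1 bumps 2 from row 1; 2 bumps 3 from row 2; 3 bumps 5 from row 3; 5 bumps 9 from row 4; 9 starts row 5. P = [[1, 4, 6, 7, 10], [2], [3], [5], [9]].
Insert 8: 8 bumps 10 from row 1; 10 appends to row 2. P = [[1, 4, 6, 7, 8], [2, 10], [3], [5], [9]].

So P = [[1, 4, 6, 7, 8], [2, 10], [3], [5], [9]], Q = [[1, 3, 5, 6, 8], [2, 10], [4], [7], [9]].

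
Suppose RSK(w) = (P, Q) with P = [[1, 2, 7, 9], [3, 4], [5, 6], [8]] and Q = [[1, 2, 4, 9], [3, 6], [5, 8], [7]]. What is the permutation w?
5 8 6 7 3 4 1 2 9

Reverse the RSK construction: for i from n down to 1, find the cell of Q containing i, remove the entry at that cell from P, and reverse-bump it up through P; the value ejected from row 1 is w(i).

Step i=9: Q has 9 at row 1, column 4; remove that cell from P, ejecting 9. So w(9) = 9. P is now [[1, 2, 7], [3, 4], [5, 6], [8]].
Step i=8: Q has 8 at row 3, column 2; remove 6 from row 3 of P and reverse-bump: 6 enters row 2 and ejects 4; 4 enters row 1 and ejects 2. So w(8) = 2. P is now [[1, 4, 7], [3, 6], [5], [8]].
Step i=7: Q has 7 at row 4, column 1; remove 8 from row 4 of P and reverse-bump: 8 enters row 3 and ejects 5; 5 enters row 2 and ejects 3; 3 enters row 1 and ejects 1. So w(7) = 1. P is now [[3, 4, 7], [5, 6], [8]].
Step i=6: Q has 6 at row 2, column 2; remove 6 from row 2 of P and reverse-bump: 6 enters row 1 and ejects 4. So w(6) = 4. P is now [[3, 6, 7], [5], [8]].
Step i=5: Q has 5 at row 3, column 1; remove 8 from row 3 of P and reverse-bump: 8 enters row 2 and ejects 5; 5 enters row 1 and ejects 3. So w(5) = 3. P is now [[5, 6, 7], [8]].
Step i=4: Q has 4 at row 1, column 3; remove that cell from P, ejecting 7. So w(4) = 7. P is now [[5, 6], [8]].
Step i=3: Q has 3 at row 2, column 1; remove 8 from row 2 of P and reverse-bump: 8 enters row 1 and ejects 6. So w(3) = 6. P is now [[5, 8]].
Step i=2: Q has 2 at row 1, column 2; remove that cell from P, ejecting 8. So w(2) = 8. P is now [[5]].
Step i=1: Q has 1 at row 1, column 1; remove that cell from P, ejecting 5. So w(1) = 5. P is now [].

So w = 5 8 6 7 3 4 1 2 9.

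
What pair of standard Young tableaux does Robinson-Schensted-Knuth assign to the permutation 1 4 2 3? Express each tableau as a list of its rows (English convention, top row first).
P = [[1, 2, 3], [4]], Q = [[1, 2, 4], [3]]

Insert each entry of the permutation into P by Schensted row insertion, recording in Q the position of each new cell.

Insert 1: appended to row 1. P = [[1]].
Insert 4: appended to row 1. P = [[1, 4]].
Insert 2: 2 bumps 4 from row 1; 4 starts row 2. P = [[1, 2], [4]].
Insert 3: appended to row 1. P = [[1, 2, 3], [4]].

So P = [[1, 2, 3], [4]], Q = [[1, 2, 4], [3]].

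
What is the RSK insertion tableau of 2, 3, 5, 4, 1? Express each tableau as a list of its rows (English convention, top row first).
P = [[1, 3, 4], [2], [5]]

After inserting 2: P = [[2]].
After inserting 3: P = [[2, 3]].
After inserting 5: P = [[2, 3, 5]].
After inserting 4: P = [[2, 3, 4], [5]].
After inserting 1: P = [[1, 3, 4], [2], [5]].

So P = [[1, 3, 4], [2], [5]].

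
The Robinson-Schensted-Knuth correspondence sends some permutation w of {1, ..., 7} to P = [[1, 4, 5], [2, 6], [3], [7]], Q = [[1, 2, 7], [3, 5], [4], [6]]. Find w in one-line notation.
Reverse the RSK construction: for i from n down to 1, find the cell of Q containing i, remove the entry at that cell from P, and reverse-bump it up through P; the value ejected from row 1 is w(i).

Step i=7: Q has 7 at row 1, column 3; remove that cell from P, ejecting 5. So w(7) = 5. P is now [[1, 4], [2, 6], [3], [7]].
Step i=6: Q has 6 at row 4, column 1; remove 7 from row 4 of P and reverse-bump: 7 enters row 3 and ejects 3; 3 enters row 2 and ejects 2; 2 enters row 1 and ejects 1. So w(6) = 1. P is now [[2, 4], [3, 6], [7]].
Step i=5: Q has 5 at row 2, column 2; remove 6 from row 2 of P and reverse-bump: 6 enters row 1 and ejects 4. So w(5) = 4. P is now [[2, 6], [3], [7]].
Step i=4: Q has 4 at row 3, column 1; remove 7 from row 3 of P and reverse-bump: 7 enters row 2 and ejects 3; 3 enters row 1 and ejects 2. So w(4) = 2. P is now [[3, 6], [7]].
Step i=3: Q has 3 at row 2, column 1; remove 7 from row 2 of P and reverse-bump: 7 enters row 1 and ejects 6. So w(3) = 6. P is now [[3, 7]].
Step i=2: Q has 2 at row 1, column 2; remove that cell from P, ejecting 7. So w(2) = 7. P is now [[3]].
Step i=1: Q has 1 at row 1, column 1; remove that cell from P, ejecting 3. So w(1) = 3. P is now [].

So w = 3 7 6 2 4 1 5.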